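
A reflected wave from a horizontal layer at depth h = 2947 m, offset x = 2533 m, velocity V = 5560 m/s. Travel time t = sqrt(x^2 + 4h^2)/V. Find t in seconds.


x^2 + 4h^2 = 2533^2 + 4*2947^2 = 6416089 + 34739236 = 41155325
sqrt(41155325) = 6415.2416
t = 6415.2416 / 5560 = 1.1538 s

1.1538


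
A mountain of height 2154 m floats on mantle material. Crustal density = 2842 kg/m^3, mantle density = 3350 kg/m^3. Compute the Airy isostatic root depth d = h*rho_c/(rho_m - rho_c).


rho_m - rho_c = 3350 - 2842 = 508
d = 2154 * 2842 / 508
= 6121668 / 508
= 12050.53 m

12050.53


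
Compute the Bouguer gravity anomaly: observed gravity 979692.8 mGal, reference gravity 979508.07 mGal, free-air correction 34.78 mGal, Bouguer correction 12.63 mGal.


BA = g_obs - g_ref + FAC - BC
= 979692.8 - 979508.07 + 34.78 - 12.63
= 206.88 mGal

206.88


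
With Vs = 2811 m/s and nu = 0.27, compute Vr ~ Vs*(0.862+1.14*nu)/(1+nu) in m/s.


Numerator factor = 0.862 + 1.14*0.27 = 1.1698
Denominator = 1 + 0.27 = 1.27
Vr = 2811 * 1.1698 / 1.27 = 2589.22 m/s

2589.22


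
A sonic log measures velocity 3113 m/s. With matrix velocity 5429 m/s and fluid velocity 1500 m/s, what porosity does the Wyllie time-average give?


1/V - 1/Vm = 1/3113 - 1/5429 = 0.00013704
1/Vf - 1/Vm = 1/1500 - 1/5429 = 0.00048247
phi = 0.00013704 / 0.00048247 = 0.284

0.284


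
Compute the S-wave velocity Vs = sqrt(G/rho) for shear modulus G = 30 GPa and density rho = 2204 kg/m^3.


Convert G to Pa: G = 30e9 Pa
Compute G/rho = 30e9 / 2204 = 13611615.245
Vs = sqrt(13611615.245) = 3689.39 m/s

3689.39


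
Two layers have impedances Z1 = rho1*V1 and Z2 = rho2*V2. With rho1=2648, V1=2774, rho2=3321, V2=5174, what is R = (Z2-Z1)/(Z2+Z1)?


Z1 = 2648 * 2774 = 7345552
Z2 = 3321 * 5174 = 17182854
R = (17182854 - 7345552) / (17182854 + 7345552) = 9837302 / 24528406 = 0.4011

0.4011


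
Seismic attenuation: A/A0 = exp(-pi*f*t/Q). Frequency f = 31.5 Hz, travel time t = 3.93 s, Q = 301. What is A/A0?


pi*f*t/Q = pi*31.5*3.93/301 = 1.292071
A/A0 = exp(-1.292071) = 0.274701

0.274701


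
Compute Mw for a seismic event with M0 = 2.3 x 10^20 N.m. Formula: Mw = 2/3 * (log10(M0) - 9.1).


log10(M0) = log10(2.3 x 10^20) = 20.3617
Mw = 2/3 * (20.3617 - 9.1)
= 2/3 * 11.2617
= 7.51

7.51


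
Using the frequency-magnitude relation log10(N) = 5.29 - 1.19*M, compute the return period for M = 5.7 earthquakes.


log10(N) = 5.29 - 1.19*5.7 = -1.493
N = 10^-1.493 = 0.032137
T = 1/N = 1/0.032137 = 31.1172 years

31.1172


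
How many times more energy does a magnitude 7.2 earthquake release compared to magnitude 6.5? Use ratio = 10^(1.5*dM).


M2 - M1 = 7.2 - 6.5 = 0.7
1.5 * 0.7 = 1.05
ratio = 10^1.05 = 11.22

11.22


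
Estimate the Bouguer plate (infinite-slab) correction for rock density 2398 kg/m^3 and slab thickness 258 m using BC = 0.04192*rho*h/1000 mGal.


BC = 0.04192 * rho * h / 1000
= 0.04192 * 2398 * 258 / 1000
= 25.9352 mGal

25.9352


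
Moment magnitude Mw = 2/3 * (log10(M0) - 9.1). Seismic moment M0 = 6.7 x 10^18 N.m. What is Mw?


log10(M0) = log10(6.7 x 10^18) = 18.8261
Mw = 2/3 * (18.8261 - 9.1)
= 2/3 * 9.7261
= 6.48

6.48


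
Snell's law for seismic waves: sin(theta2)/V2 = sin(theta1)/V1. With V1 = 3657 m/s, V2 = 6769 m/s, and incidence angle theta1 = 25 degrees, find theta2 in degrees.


sin(theta1) = sin(25 deg) = 0.422618
sin(theta2) = V2/V1 * sin(theta1) = 6769/3657 * 0.422618 = 0.782254
theta2 = arcsin(0.782254) = 51.4674 degrees

51.4674


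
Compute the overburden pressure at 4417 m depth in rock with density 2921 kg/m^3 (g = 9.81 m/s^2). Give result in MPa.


P = rho * g * z / 1e6
= 2921 * 9.81 * 4417 / 1e6
= 126569179.17 / 1e6
= 126.5692 MPa

126.5692


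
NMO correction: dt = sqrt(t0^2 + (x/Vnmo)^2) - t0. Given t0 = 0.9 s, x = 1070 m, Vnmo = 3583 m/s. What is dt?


x/Vnmo = 1070/3583 = 0.298632
(x/Vnmo)^2 = 0.089181
t0^2 = 0.81
sqrt(0.81 + 0.089181) = 0.948252
dt = 0.948252 - 0.9 = 0.048252

0.048252


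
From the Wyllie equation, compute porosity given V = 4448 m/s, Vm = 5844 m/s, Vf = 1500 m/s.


1/V - 1/Vm = 1/4448 - 1/5844 = 5.37e-05
1/Vf - 1/Vm = 1/1500 - 1/5844 = 0.00049555
phi = 5.37e-05 / 0.00049555 = 0.1084

0.1084


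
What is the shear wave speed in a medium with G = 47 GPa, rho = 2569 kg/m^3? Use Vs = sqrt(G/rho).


Convert G to Pa: G = 47e9 Pa
Compute G/rho = 47e9 / 2569 = 18295056.4422
Vs = sqrt(18295056.4422) = 4277.27 m/s

4277.27


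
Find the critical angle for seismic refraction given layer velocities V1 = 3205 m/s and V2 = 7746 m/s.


V1/V2 = 3205/7746 = 0.413762
theta_c = arcsin(0.413762) = 24.4414 degrees

24.4414


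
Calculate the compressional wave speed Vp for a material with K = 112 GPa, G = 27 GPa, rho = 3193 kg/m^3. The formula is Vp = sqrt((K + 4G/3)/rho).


First compute the effective modulus:
K + 4G/3 = 112e9 + 4*27e9/3 = 148000000000.0 Pa
Then divide by density:
148000000000.0 / 3193 = 46351393.6737 Pa/(kg/m^3)
Take the square root:
Vp = sqrt(46351393.6737) = 6808.19 m/s

6808.19


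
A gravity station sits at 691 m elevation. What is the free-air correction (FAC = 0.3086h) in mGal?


FAC = 0.3086 * h
= 0.3086 * 691
= 213.2426 mGal

213.2426


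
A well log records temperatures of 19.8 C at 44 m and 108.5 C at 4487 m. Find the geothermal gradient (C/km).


dT = 108.5 - 19.8 = 88.7 C
dz = 4487 - 44 = 4443 m
gradient = dT/dz * 1000 = 88.7/4443 * 1000 = 19.964 C/km

19.964


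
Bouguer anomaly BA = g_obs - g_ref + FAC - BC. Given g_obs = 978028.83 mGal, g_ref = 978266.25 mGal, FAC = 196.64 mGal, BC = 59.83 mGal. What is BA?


BA = g_obs - g_ref + FAC - BC
= 978028.83 - 978266.25 + 196.64 - 59.83
= -100.61 mGal

-100.61


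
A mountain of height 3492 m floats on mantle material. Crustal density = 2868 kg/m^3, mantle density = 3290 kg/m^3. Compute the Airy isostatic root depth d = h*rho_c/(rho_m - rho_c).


rho_m - rho_c = 3290 - 2868 = 422
d = 3492 * 2868 / 422
= 10015056 / 422
= 23732.36 m

23732.36


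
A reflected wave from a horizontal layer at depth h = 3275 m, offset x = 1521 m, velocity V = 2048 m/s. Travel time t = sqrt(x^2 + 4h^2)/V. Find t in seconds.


x^2 + 4h^2 = 1521^2 + 4*3275^2 = 2313441 + 42902500 = 45215941
sqrt(45215941) = 6724.28
t = 6724.28 / 2048 = 3.2833 s

3.2833


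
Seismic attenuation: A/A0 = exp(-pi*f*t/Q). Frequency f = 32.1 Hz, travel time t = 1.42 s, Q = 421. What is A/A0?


pi*f*t/Q = pi*32.1*1.42/421 = 0.340143
A/A0 = exp(-0.340143) = 0.711669

0.711669


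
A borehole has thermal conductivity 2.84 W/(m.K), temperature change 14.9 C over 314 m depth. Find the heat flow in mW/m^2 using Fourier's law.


q = k * dT / dz * 1000
= 2.84 * 14.9 / 314 * 1000
= 0.134764 * 1000
= 134.7643 mW/m^2

134.7643


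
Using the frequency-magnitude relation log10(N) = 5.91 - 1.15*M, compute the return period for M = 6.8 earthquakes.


log10(N) = 5.91 - 1.15*6.8 = -1.91
N = 10^-1.91 = 0.012303
T = 1/N = 1/0.012303 = 81.2831 years

81.2831


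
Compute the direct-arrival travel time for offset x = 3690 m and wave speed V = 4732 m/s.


t = x / V
= 3690 / 4732
= 0.7798 s

0.7798


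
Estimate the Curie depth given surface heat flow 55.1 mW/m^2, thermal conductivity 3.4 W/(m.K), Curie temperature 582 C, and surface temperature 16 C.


T_Curie - T_surf = 582 - 16 = 566 C
Convert q to W/m^2: 55.1 mW/m^2 = 0.0551 W/m^2
d = 566 * 3.4 / 0.0551 = 34925.59 m

34925.59


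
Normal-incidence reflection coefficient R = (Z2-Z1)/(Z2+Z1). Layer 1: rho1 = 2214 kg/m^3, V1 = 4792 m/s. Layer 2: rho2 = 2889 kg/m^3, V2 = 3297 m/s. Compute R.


Z1 = 2214 * 4792 = 10609488
Z2 = 2889 * 3297 = 9525033
R = (9525033 - 10609488) / (9525033 + 10609488) = -1084455 / 20134521 = -0.0539

-0.0539


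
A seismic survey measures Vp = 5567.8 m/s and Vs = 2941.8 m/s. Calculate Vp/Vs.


Vp/Vs = 5567.8 / 2941.8
= 1.8927

1.8927


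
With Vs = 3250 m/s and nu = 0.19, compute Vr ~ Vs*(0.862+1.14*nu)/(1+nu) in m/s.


Numerator factor = 0.862 + 1.14*0.19 = 1.0786
Denominator = 1 + 0.19 = 1.19
Vr = 3250 * 1.0786 / 1.19 = 2945.76 m/s

2945.76


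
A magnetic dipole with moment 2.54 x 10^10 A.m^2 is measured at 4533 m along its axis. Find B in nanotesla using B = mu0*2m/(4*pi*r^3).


m = 2.54 x 10^10 = 25400000000 A.m^2
2m = 50800000000 A.m^2
r^3 = 4533^3 = 93144487437
B = (4pi*10^-7) * 50800000000 / (4*pi * 93144487437) * 1e9
= 63837.162721 / 1170488149817.86 * 1e9
= 54.5389 nT

54.5389


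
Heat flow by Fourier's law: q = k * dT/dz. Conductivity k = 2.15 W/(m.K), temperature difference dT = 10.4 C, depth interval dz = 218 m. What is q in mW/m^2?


q = k * dT / dz * 1000
= 2.15 * 10.4 / 218 * 1000
= 0.102569 * 1000
= 102.5688 mW/m^2

102.5688


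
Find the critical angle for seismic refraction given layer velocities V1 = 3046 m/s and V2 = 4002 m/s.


V1/V2 = 3046/4002 = 0.761119
theta_c = arcsin(0.761119) = 49.563 degrees

49.563


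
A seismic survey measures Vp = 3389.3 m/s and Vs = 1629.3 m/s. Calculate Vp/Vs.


Vp/Vs = 3389.3 / 1629.3
= 2.0802

2.0802


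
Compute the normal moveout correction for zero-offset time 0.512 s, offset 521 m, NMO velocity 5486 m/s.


x/Vnmo = 521/5486 = 0.094969
(x/Vnmo)^2 = 0.009019
t0^2 = 0.262144
sqrt(0.262144 + 0.009019) = 0.520733
dt = 0.520733 - 0.512 = 0.008733

0.008733


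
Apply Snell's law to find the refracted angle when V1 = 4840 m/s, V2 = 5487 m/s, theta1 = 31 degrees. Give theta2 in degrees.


sin(theta1) = sin(31 deg) = 0.515038
sin(theta2) = V2/V1 * sin(theta1) = 5487/4840 * 0.515038 = 0.583887
theta2 = arcsin(0.583887) = 35.7244 degrees

35.7244


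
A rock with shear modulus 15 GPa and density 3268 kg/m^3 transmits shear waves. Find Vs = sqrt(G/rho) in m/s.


Convert G to Pa: G = 15e9 Pa
Compute G/rho = 15e9 / 3268 = 4589963.2803
Vs = sqrt(4589963.2803) = 2142.42 m/s

2142.42


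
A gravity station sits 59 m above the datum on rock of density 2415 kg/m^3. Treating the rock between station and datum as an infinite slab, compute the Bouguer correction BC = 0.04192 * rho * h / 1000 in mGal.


BC = 0.04192 * rho * h / 1000
= 0.04192 * 2415 * 59 / 1000
= 5.973 mGal

5.973


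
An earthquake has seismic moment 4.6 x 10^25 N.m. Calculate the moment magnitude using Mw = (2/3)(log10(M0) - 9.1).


log10(M0) = log10(4.6 x 10^25) = 25.6628
Mw = 2/3 * (25.6628 - 9.1)
= 2/3 * 16.5628
= 11.04

11.04


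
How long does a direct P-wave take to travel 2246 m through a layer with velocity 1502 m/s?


t = x / V
= 2246 / 1502
= 1.4953 s

1.4953


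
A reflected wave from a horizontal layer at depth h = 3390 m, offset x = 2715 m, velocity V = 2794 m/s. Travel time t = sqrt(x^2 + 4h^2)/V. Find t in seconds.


x^2 + 4h^2 = 2715^2 + 4*3390^2 = 7371225 + 45968400 = 53339625
sqrt(53339625) = 7303.3982
t = 7303.3982 / 2794 = 2.614 s

2.614


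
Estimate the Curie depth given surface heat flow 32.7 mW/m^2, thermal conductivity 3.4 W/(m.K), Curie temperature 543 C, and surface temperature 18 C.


T_Curie - T_surf = 543 - 18 = 525 C
Convert q to W/m^2: 32.7 mW/m^2 = 0.0327 W/m^2
d = 525 * 3.4 / 0.0327 = 54587.16 m

54587.16


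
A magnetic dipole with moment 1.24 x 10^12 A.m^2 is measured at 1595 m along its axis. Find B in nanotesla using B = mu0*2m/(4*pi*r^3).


m = 1.24 x 10^12 = 1240000000000 A.m^2
2m = 2480000000000 A.m^2
r^3 = 1595^3 = 4057719875
B = (4pi*10^-7) * 2480000000000 / (4*pi * 4057719875) * 1e9
= 3116459.912361 / 50990811798.5 * 1e9
= 61118.0682 nT

61118.0682


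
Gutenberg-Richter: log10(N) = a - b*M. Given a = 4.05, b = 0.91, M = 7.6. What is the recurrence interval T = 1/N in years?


log10(N) = 4.05 - 0.91*7.6 = -2.866
N = 10^-2.866 = 0.001361
T = 1/N = 1/0.001361 = 734.5139 years

734.5139


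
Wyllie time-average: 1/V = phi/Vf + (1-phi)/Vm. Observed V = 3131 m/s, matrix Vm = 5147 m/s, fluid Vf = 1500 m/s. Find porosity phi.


1/V - 1/Vm = 1/3131 - 1/5147 = 0.0001251
1/Vf - 1/Vm = 1/1500 - 1/5147 = 0.00047238
phi = 0.0001251 / 0.00047238 = 0.2648

0.2648


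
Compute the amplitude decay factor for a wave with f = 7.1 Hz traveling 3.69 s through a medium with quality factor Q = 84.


pi*f*t/Q = pi*7.1*3.69/84 = 0.97984
A/A0 = exp(-0.97984) = 0.375371

0.375371


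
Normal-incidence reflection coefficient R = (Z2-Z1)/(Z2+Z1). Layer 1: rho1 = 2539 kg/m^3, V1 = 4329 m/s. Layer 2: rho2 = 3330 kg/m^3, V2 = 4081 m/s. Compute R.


Z1 = 2539 * 4329 = 10991331
Z2 = 3330 * 4081 = 13589730
R = (13589730 - 10991331) / (13589730 + 10991331) = 2598399 / 24581061 = 0.1057

0.1057


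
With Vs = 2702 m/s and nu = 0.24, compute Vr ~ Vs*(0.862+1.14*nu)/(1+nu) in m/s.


Numerator factor = 0.862 + 1.14*0.24 = 1.1356
Denominator = 1 + 0.24 = 1.24
Vr = 2702 * 1.1356 / 1.24 = 2474.51 m/s

2474.51


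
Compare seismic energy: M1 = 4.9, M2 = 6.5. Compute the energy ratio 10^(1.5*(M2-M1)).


M2 - M1 = 6.5 - 4.9 = 1.6
1.5 * 1.6 = 2.4
ratio = 10^2.4 = 251.19

251.19


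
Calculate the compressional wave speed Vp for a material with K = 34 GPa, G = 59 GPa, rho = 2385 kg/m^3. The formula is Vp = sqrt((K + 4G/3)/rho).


First compute the effective modulus:
K + 4G/3 = 34e9 + 4*59e9/3 = 112666666666.67 Pa
Then divide by density:
112666666666.67 / 2385 = 47239692.5227 Pa/(kg/m^3)
Take the square root:
Vp = sqrt(47239692.5227) = 6873.11 m/s

6873.11


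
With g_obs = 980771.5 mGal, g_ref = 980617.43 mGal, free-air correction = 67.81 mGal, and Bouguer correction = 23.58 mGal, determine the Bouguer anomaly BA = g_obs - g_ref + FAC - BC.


BA = g_obs - g_ref + FAC - BC
= 980771.5 - 980617.43 + 67.81 - 23.58
= 198.3 mGal

198.3


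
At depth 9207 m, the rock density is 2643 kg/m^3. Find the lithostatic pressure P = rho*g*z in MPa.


P = rho * g * z / 1e6
= 2643 * 9.81 * 9207 / 1e6
= 238717530.81 / 1e6
= 238.7175 MPa

238.7175


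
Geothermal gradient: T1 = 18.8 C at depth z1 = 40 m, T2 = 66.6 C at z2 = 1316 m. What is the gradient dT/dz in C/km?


dT = 66.6 - 18.8 = 47.8 C
dz = 1316 - 40 = 1276 m
gradient = dT/dz * 1000 = 47.8/1276 * 1000 = 37.4608 C/km

37.4608


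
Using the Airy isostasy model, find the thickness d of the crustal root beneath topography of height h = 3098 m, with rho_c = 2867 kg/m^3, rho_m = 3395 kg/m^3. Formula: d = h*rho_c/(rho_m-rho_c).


rho_m - rho_c = 3395 - 2867 = 528
d = 3098 * 2867 / 528
= 8881966 / 528
= 16821.91 m

16821.91


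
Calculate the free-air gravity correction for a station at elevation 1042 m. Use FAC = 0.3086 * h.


FAC = 0.3086 * h
= 0.3086 * 1042
= 321.5612 mGal

321.5612


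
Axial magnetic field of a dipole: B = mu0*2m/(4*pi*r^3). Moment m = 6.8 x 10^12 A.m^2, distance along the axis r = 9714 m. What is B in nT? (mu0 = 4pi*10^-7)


m = 6.8 x 10^12 = 6800000000000 A.m^2
2m = 13600000000000 A.m^2
r^3 = 9714^3 = 916630486344
B = (4pi*10^-7) * 13600000000000 / (4*pi * 916630486344) * 1e9
= 17090264.035528 / 11518718407819.0 * 1e9
= 1483.6949 nT

1483.6949


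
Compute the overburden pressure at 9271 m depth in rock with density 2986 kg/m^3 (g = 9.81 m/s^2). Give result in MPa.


P = rho * g * z / 1e6
= 2986 * 9.81 * 9271 / 1e6
= 271572250.86 / 1e6
= 271.5723 MPa

271.5723


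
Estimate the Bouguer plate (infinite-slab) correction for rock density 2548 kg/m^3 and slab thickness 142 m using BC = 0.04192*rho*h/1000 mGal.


BC = 0.04192 * rho * h / 1000
= 0.04192 * 2548 * 142 / 1000
= 15.1673 mGal

15.1673


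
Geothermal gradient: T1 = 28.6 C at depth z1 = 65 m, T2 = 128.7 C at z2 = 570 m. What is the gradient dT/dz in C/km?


dT = 128.7 - 28.6 = 100.1 C
dz = 570 - 65 = 505 m
gradient = dT/dz * 1000 = 100.1/505 * 1000 = 198.2178 C/km

198.2178


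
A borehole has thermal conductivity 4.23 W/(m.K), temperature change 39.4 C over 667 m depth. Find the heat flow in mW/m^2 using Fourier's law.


q = k * dT / dz * 1000
= 4.23 * 39.4 / 667 * 1000
= 0.249868 * 1000
= 249.8681 mW/m^2

249.8681


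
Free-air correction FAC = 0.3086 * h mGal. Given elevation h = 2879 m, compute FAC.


FAC = 0.3086 * h
= 0.3086 * 2879
= 888.4594 mGal

888.4594


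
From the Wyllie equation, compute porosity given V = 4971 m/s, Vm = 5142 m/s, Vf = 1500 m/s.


1/V - 1/Vm = 1/4971 - 1/5142 = 6.69e-06
1/Vf - 1/Vm = 1/1500 - 1/5142 = 0.00047219
phi = 6.69e-06 / 0.00047219 = 0.0142

0.0142


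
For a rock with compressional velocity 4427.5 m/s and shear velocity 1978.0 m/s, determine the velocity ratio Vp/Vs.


Vp/Vs = 4427.5 / 1978.0
= 2.2384

2.2384


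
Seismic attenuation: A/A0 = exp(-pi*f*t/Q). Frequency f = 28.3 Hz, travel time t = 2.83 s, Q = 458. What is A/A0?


pi*f*t/Q = pi*28.3*2.83/458 = 0.54936
A/A0 = exp(-0.54936) = 0.577319

0.577319


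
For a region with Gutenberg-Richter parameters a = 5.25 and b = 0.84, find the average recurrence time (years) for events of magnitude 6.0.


log10(N) = 5.25 - 0.84*6.0 = 0.21
N = 10^0.21 = 1.62181
T = 1/N = 1/1.62181 = 0.6166 years

0.6166


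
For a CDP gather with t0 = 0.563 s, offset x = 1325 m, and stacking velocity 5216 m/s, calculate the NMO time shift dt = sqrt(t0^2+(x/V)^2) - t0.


x/Vnmo = 1325/5216 = 0.254026
(x/Vnmo)^2 = 0.064529
t0^2 = 0.316969
sqrt(0.316969 + 0.064529) = 0.617655
dt = 0.617655 - 0.563 = 0.054655

0.054655


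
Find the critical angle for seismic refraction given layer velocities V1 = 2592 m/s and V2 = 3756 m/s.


V1/V2 = 2592/3756 = 0.690096
theta_c = arcsin(0.690096) = 43.6377 degrees

43.6377


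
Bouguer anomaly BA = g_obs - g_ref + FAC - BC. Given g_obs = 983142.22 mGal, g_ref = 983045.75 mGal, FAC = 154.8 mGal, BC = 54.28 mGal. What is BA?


BA = g_obs - g_ref + FAC - BC
= 983142.22 - 983045.75 + 154.8 - 54.28
= 196.99 mGal

196.99


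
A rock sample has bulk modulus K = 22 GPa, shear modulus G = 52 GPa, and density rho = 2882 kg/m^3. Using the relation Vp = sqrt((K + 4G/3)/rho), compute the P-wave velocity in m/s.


First compute the effective modulus:
K + 4G/3 = 22e9 + 4*52e9/3 = 91333333333.33 Pa
Then divide by density:
91333333333.33 / 2882 = 31690955.3551 Pa/(kg/m^3)
Take the square root:
Vp = sqrt(31690955.3551) = 5629.47 m/s

5629.47


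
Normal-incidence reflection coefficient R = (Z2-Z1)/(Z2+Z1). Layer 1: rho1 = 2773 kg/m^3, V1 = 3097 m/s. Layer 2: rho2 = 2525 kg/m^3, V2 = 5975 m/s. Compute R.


Z1 = 2773 * 3097 = 8587981
Z2 = 2525 * 5975 = 15086875
R = (15086875 - 8587981) / (15086875 + 8587981) = 6498894 / 23674856 = 0.2745

0.2745


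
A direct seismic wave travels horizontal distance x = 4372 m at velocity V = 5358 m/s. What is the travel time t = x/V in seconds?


t = x / V
= 4372 / 5358
= 0.816 s

0.816


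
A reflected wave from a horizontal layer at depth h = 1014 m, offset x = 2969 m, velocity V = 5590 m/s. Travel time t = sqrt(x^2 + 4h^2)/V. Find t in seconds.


x^2 + 4h^2 = 2969^2 + 4*1014^2 = 8814961 + 4112784 = 12927745
sqrt(12927745) = 3595.5173
t = 3595.5173 / 5590 = 0.6432 s

0.6432


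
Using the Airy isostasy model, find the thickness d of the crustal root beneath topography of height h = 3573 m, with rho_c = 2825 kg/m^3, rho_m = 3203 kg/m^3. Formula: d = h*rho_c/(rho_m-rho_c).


rho_m - rho_c = 3203 - 2825 = 378
d = 3573 * 2825 / 378
= 10093725 / 378
= 26702.98 m

26702.98


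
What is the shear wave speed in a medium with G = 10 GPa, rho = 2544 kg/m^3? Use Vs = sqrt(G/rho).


Convert G to Pa: G = 10e9 Pa
Compute G/rho = 10e9 / 2544 = 3930817.6101
Vs = sqrt(3930817.6101) = 1982.63 m/s

1982.63


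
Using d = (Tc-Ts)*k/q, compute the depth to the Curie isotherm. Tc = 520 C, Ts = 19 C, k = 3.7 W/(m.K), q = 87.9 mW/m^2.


T_Curie - T_surf = 520 - 19 = 501 C
Convert q to W/m^2: 87.9 mW/m^2 = 0.0879 W/m^2
d = 501 * 3.7 / 0.0879 = 21088.74 m

21088.74


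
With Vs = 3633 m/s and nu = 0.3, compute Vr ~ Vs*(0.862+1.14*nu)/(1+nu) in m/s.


Numerator factor = 0.862 + 1.14*0.3 = 1.204
Denominator = 1 + 0.3 = 1.3
Vr = 3633 * 1.204 / 1.3 = 3364.72 m/s

3364.72


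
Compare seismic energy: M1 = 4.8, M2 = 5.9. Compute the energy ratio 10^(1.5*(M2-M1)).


M2 - M1 = 5.9 - 4.8 = 1.1
1.5 * 1.1 = 1.65
ratio = 10^1.65 = 44.67

44.67


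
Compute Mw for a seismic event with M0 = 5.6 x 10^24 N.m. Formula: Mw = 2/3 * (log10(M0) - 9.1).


log10(M0) = log10(5.6 x 10^24) = 24.7482
Mw = 2/3 * (24.7482 - 9.1)
= 2/3 * 15.6482
= 10.43

10.43


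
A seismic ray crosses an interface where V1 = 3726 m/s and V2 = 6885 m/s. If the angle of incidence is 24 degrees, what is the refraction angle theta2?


sin(theta1) = sin(24 deg) = 0.406737
sin(theta2) = V2/V1 * sin(theta1) = 6885/3726 * 0.406737 = 0.751579
theta2 = arcsin(0.751579) = 48.7273 degrees

48.7273


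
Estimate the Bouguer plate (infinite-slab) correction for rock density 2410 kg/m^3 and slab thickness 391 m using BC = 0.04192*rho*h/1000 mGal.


BC = 0.04192 * rho * h / 1000
= 0.04192 * 2410 * 391 / 1000
= 39.5016 mGal

39.5016


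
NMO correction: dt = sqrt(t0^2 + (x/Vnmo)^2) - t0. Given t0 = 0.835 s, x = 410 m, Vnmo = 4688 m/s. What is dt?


x/Vnmo = 410/4688 = 0.087457
(x/Vnmo)^2 = 0.007649
t0^2 = 0.697225
sqrt(0.697225 + 0.007649) = 0.839568
dt = 0.839568 - 0.835 = 0.004568

0.004568


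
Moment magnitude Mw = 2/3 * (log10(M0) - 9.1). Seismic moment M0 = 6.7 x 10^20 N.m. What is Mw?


log10(M0) = log10(6.7 x 10^20) = 20.8261
Mw = 2/3 * (20.8261 - 9.1)
= 2/3 * 11.7261
= 7.82

7.82


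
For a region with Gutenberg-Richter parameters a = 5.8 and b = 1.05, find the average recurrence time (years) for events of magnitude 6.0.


log10(N) = 5.8 - 1.05*6.0 = -0.5
N = 10^-0.5 = 0.316228
T = 1/N = 1/0.316228 = 3.1623 years

3.1623


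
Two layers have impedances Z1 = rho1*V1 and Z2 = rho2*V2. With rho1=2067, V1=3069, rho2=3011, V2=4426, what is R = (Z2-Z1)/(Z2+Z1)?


Z1 = 2067 * 3069 = 6343623
Z2 = 3011 * 4426 = 13326686
R = (13326686 - 6343623) / (13326686 + 6343623) = 6983063 / 19670309 = 0.355

0.355


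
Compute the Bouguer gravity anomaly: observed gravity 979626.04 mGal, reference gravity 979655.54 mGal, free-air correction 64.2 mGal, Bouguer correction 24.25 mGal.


BA = g_obs - g_ref + FAC - BC
= 979626.04 - 979655.54 + 64.2 - 24.25
= 10.45 mGal

10.45


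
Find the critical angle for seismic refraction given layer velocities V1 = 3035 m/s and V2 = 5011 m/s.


V1/V2 = 3035/5011 = 0.605668
theta_c = arcsin(0.605668) = 37.2769 degrees

37.2769


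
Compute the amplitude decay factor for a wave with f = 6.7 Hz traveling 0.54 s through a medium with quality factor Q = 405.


pi*f*t/Q = pi*6.7*0.54/405 = 0.028065
A/A0 = exp(-0.028065) = 0.972325

0.972325


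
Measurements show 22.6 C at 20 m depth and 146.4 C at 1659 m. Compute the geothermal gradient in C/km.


dT = 146.4 - 22.6 = 123.8 C
dz = 1659 - 20 = 1639 m
gradient = dT/dz * 1000 = 123.8/1639 * 1000 = 75.5339 C/km

75.5339


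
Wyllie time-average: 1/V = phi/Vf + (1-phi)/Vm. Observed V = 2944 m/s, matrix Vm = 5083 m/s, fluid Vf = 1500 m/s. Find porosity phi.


1/V - 1/Vm = 1/2944 - 1/5083 = 0.00014294
1/Vf - 1/Vm = 1/1500 - 1/5083 = 0.00046993
phi = 0.00014294 / 0.00046993 = 0.3042

0.3042


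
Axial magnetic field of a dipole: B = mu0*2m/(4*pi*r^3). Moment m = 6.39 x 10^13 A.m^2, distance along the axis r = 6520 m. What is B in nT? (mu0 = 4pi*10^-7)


m = 6.39 x 10^13 = 63900000000000 A.m^2
2m = 127800000000000 A.m^2
r^3 = 6520^3 = 277167808000
B = (4pi*10^-7) * 127800000000000 / (4*pi * 277167808000) * 1e9
= 160598216.45151 / 3482993397697.54 * 1e9
= 46109.2509 nT

46109.2509


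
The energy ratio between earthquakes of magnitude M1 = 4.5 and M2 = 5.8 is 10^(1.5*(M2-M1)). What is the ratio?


M2 - M1 = 5.8 - 4.5 = 1.3
1.5 * 1.3 = 1.95
ratio = 10^1.95 = 89.13

89.13


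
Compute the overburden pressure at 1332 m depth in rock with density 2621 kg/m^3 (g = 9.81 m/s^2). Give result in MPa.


P = rho * g * z / 1e6
= 2621 * 9.81 * 1332 / 1e6
= 34248397.32 / 1e6
= 34.2484 MPa

34.2484


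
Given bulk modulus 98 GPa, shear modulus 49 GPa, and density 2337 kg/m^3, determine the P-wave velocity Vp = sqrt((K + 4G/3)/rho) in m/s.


First compute the effective modulus:
K + 4G/3 = 98e9 + 4*49e9/3 = 163333333333.33 Pa
Then divide by density:
163333333333.33 / 2337 = 69890172.5859 Pa/(kg/m^3)
Take the square root:
Vp = sqrt(69890172.5859) = 8360.03 m/s

8360.03


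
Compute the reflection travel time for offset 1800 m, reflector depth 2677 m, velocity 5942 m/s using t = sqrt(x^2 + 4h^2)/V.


x^2 + 4h^2 = 1800^2 + 4*2677^2 = 3240000 + 28665316 = 31905316
sqrt(31905316) = 5648.4791
t = 5648.4791 / 5942 = 0.9506 s

0.9506


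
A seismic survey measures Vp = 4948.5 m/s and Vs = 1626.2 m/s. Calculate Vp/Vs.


Vp/Vs = 4948.5 / 1626.2
= 3.043

3.043


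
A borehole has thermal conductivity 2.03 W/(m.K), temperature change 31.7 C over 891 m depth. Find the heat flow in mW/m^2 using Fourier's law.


q = k * dT / dz * 1000
= 2.03 * 31.7 / 891 * 1000
= 0.072223 * 1000
= 72.2233 mW/m^2

72.2233


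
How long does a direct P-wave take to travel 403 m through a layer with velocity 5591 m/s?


t = x / V
= 403 / 5591
= 0.0721 s

0.0721


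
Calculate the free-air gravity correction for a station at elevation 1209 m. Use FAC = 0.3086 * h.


FAC = 0.3086 * h
= 0.3086 * 1209
= 373.0974 mGal

373.0974


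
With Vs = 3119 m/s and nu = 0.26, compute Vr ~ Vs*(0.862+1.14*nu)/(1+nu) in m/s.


Numerator factor = 0.862 + 1.14*0.26 = 1.1584
Denominator = 1 + 0.26 = 1.26
Vr = 3119 * 1.1584 / 1.26 = 2867.5 m/s

2867.5


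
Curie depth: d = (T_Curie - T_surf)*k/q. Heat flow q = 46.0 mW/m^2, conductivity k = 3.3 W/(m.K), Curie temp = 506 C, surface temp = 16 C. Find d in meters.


T_Curie - T_surf = 506 - 16 = 490 C
Convert q to W/m^2: 46.0 mW/m^2 = 0.046 W/m^2
d = 490 * 3.3 / 0.046 = 35152.17 m

35152.17


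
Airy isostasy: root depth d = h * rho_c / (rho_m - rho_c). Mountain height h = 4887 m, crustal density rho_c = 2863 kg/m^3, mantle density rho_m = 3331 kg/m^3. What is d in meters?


rho_m - rho_c = 3331 - 2863 = 468
d = 4887 * 2863 / 468
= 13991481 / 468
= 29896.33 m

29896.33


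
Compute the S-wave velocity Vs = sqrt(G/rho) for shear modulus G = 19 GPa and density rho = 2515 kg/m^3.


Convert G to Pa: G = 19e9 Pa
Compute G/rho = 19e9 / 2515 = 7554671.9682
Vs = sqrt(7554671.9682) = 2748.58 m/s

2748.58


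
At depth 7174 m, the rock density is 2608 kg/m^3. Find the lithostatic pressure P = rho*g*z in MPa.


P = rho * g * z / 1e6
= 2608 * 9.81 * 7174 / 1e6
= 183543059.52 / 1e6
= 183.5431 MPa

183.5431


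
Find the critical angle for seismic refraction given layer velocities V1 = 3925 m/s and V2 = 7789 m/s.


V1/V2 = 3925/7789 = 0.503916
theta_c = arcsin(0.503916) = 30.2594 degrees

30.2594


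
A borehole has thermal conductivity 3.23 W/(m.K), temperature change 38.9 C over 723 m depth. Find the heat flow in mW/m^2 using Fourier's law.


q = k * dT / dz * 1000
= 3.23 * 38.9 / 723 * 1000
= 0.173786 * 1000
= 173.7856 mW/m^2

173.7856


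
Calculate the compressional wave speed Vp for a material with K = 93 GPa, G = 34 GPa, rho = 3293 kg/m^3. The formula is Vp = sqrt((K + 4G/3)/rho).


First compute the effective modulus:
K + 4G/3 = 93e9 + 4*34e9/3 = 138333333333.33 Pa
Then divide by density:
138333333333.33 / 3293 = 42008300.4353 Pa/(kg/m^3)
Take the square root:
Vp = sqrt(42008300.4353) = 6481.38 m/s

6481.38


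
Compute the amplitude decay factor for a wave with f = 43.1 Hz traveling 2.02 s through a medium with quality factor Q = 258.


pi*f*t/Q = pi*43.1*2.02/258 = 1.060129
A/A0 = exp(-1.060129) = 0.346411

0.346411


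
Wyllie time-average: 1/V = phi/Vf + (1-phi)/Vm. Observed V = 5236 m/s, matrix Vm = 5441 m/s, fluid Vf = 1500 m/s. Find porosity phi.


1/V - 1/Vm = 1/5236 - 1/5441 = 7.2e-06
1/Vf - 1/Vm = 1/1500 - 1/5441 = 0.00048288
phi = 7.2e-06 / 0.00048288 = 0.0149

0.0149


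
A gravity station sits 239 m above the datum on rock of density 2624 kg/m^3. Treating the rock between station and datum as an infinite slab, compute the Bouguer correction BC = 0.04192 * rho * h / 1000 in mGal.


BC = 0.04192 * rho * h / 1000
= 0.04192 * 2624 * 239 / 1000
= 26.2895 mGal

26.2895


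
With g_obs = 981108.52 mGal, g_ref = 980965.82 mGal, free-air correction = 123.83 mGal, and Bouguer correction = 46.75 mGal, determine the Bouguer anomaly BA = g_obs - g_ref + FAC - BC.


BA = g_obs - g_ref + FAC - BC
= 981108.52 - 980965.82 + 123.83 - 46.75
= 219.78 mGal

219.78


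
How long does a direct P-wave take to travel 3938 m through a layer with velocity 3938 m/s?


t = x / V
= 3938 / 3938
= 1.0 s

1.0


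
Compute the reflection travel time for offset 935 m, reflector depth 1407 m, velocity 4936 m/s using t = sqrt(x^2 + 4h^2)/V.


x^2 + 4h^2 = 935^2 + 4*1407^2 = 874225 + 7918596 = 8792821
sqrt(8792821) = 2965.2691
t = 2965.2691 / 4936 = 0.6007 s

0.6007


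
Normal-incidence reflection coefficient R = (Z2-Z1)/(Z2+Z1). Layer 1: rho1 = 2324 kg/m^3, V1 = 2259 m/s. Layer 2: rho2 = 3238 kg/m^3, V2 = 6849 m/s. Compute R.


Z1 = 2324 * 2259 = 5249916
Z2 = 3238 * 6849 = 22177062
R = (22177062 - 5249916) / (22177062 + 5249916) = 16927146 / 27426978 = 0.6172

0.6172


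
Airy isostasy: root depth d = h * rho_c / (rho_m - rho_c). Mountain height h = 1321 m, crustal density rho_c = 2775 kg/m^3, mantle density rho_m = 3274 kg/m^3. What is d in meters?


rho_m - rho_c = 3274 - 2775 = 499
d = 1321 * 2775 / 499
= 3665775 / 499
= 7346.24 m

7346.24


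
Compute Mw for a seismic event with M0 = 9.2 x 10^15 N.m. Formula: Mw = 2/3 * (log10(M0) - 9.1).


log10(M0) = log10(9.2 x 10^15) = 15.9638
Mw = 2/3 * (15.9638 - 9.1)
= 2/3 * 6.8638
= 4.58

4.58


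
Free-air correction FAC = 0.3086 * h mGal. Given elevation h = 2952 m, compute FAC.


FAC = 0.3086 * h
= 0.3086 * 2952
= 910.9872 mGal

910.9872


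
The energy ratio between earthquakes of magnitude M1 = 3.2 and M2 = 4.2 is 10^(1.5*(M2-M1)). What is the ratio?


M2 - M1 = 4.2 - 3.2 = 1.0
1.5 * 1.0 = 1.5
ratio = 10^1.5 = 31.62

31.62


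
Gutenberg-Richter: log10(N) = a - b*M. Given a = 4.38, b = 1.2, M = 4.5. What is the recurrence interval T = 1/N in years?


log10(N) = 4.38 - 1.2*4.5 = -1.02
N = 10^-1.02 = 0.095499
T = 1/N = 1/0.095499 = 10.4713 years

10.4713


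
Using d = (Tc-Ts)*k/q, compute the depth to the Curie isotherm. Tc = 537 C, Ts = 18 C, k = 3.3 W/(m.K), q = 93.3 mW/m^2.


T_Curie - T_surf = 537 - 18 = 519 C
Convert q to W/m^2: 93.3 mW/m^2 = 0.0933 W/m^2
d = 519 * 3.3 / 0.0933 = 18356.91 m

18356.91


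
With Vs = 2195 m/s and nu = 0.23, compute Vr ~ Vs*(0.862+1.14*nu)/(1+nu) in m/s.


Numerator factor = 0.862 + 1.14*0.23 = 1.1242
Denominator = 1 + 0.23 = 1.23
Vr = 2195 * 1.1242 / 1.23 = 2006.19 m/s

2006.19


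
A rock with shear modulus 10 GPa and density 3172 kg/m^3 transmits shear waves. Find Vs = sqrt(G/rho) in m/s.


Convert G to Pa: G = 10e9 Pa
Compute G/rho = 10e9 / 3172 = 3152585.1198
Vs = sqrt(3152585.1198) = 1775.55 m/s

1775.55


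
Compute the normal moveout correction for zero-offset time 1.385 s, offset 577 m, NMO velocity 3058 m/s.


x/Vnmo = 577/3058 = 0.188685
(x/Vnmo)^2 = 0.035602
t0^2 = 1.918225
sqrt(1.918225 + 0.035602) = 1.397794
dt = 1.397794 - 1.385 = 0.012794

0.012794


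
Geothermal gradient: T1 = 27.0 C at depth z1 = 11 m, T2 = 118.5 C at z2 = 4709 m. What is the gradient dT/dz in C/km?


dT = 118.5 - 27.0 = 91.5 C
dz = 4709 - 11 = 4698 m
gradient = dT/dz * 1000 = 91.5/4698 * 1000 = 19.4764 C/km

19.4764


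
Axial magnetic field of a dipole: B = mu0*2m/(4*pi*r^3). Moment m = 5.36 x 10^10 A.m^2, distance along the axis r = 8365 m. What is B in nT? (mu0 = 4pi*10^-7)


m = 5.36 x 10^10 = 53600000000 A.m^2
2m = 107200000000 A.m^2
r^3 = 8365^3 = 585326027125
B = (4pi*10^-7) * 107200000000 / (4*pi * 585326027125) * 1e9
= 134711.492986 / 7355423787083.2 * 1e9
= 18.3146 nT

18.3146


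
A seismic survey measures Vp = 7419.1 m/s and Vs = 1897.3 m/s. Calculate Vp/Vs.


Vp/Vs = 7419.1 / 1897.3
= 3.9103

3.9103


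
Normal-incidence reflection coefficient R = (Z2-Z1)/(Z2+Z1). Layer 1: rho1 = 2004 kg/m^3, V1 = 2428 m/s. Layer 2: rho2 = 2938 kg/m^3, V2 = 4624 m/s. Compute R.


Z1 = 2004 * 2428 = 4865712
Z2 = 2938 * 4624 = 13585312
R = (13585312 - 4865712) / (13585312 + 4865712) = 8719600 / 18451024 = 0.4726

0.4726


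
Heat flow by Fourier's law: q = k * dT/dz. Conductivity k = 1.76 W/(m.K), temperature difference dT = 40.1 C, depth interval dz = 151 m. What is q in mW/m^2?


q = k * dT / dz * 1000
= 1.76 * 40.1 / 151 * 1000
= 0.467391 * 1000
= 467.3907 mW/m^2

467.3907


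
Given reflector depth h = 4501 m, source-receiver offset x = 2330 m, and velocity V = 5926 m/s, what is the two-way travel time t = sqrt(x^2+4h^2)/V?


x^2 + 4h^2 = 2330^2 + 4*4501^2 = 5428900 + 81036004 = 86464904
sqrt(86464904) = 9298.6507
t = 9298.6507 / 5926 = 1.5691 s

1.5691


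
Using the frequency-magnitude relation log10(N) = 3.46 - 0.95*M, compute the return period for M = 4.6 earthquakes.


log10(N) = 3.46 - 0.95*4.6 = -0.91
N = 10^-0.91 = 0.123027
T = 1/N = 1/0.123027 = 8.1283 years

8.1283


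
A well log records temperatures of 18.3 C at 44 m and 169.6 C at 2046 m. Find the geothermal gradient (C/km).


dT = 169.6 - 18.3 = 151.3 C
dz = 2046 - 44 = 2002 m
gradient = dT/dz * 1000 = 151.3/2002 * 1000 = 75.5744 C/km

75.5744


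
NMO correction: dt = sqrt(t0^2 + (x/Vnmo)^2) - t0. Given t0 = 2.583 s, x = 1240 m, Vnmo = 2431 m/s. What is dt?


x/Vnmo = 1240/2431 = 0.510078
(x/Vnmo)^2 = 0.26018
t0^2 = 6.671889
sqrt(6.671889 + 0.26018) = 2.632882
dt = 2.632882 - 2.583 = 0.049882

0.049882


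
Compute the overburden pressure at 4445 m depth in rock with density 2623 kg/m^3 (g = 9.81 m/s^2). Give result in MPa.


P = rho * g * z / 1e6
= 2623 * 9.81 * 4445 / 1e6
= 114377095.35 / 1e6
= 114.3771 MPa

114.3771


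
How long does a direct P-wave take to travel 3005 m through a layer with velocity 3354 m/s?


t = x / V
= 3005 / 3354
= 0.8959 s

0.8959


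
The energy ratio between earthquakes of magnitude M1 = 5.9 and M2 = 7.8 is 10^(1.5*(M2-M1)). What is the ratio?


M2 - M1 = 7.8 - 5.9 = 1.9
1.5 * 1.9 = 2.85
ratio = 10^2.85 = 707.95

707.95


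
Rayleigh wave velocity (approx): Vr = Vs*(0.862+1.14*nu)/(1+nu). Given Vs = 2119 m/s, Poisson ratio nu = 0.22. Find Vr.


Numerator factor = 0.862 + 1.14*0.22 = 1.1128
Denominator = 1 + 0.22 = 1.22
Vr = 2119 * 1.1128 / 1.22 = 1932.81 m/s

1932.81


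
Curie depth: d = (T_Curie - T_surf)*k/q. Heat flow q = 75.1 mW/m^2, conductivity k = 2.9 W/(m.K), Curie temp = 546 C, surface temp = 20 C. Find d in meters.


T_Curie - T_surf = 546 - 20 = 526 C
Convert q to W/m^2: 75.1 mW/m^2 = 0.0751 W/m^2
d = 526 * 2.9 / 0.0751 = 20311.58 m

20311.58


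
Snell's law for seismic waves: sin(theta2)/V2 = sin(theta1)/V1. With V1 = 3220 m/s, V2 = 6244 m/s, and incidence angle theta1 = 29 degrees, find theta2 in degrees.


sin(theta1) = sin(29 deg) = 0.48481
sin(theta2) = V2/V1 * sin(theta1) = 6244/3220 * 0.48481 = 0.940109
theta2 = arcsin(0.940109) = 70.0699 degrees

70.0699


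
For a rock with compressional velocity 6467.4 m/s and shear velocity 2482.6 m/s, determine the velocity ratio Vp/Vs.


Vp/Vs = 6467.4 / 2482.6
= 2.6051

2.6051


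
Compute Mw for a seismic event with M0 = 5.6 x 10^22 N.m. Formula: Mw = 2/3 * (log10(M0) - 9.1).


log10(M0) = log10(5.6 x 10^22) = 22.7482
Mw = 2/3 * (22.7482 - 9.1)
= 2/3 * 13.6482
= 9.1

9.1


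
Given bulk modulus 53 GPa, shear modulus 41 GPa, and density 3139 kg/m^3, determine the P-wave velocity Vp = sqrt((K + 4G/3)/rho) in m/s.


First compute the effective modulus:
K + 4G/3 = 53e9 + 4*41e9/3 = 107666666666.67 Pa
Then divide by density:
107666666666.67 / 3139 = 34299670.8081 Pa/(kg/m^3)
Take the square root:
Vp = sqrt(34299670.8081) = 5856.59 m/s

5856.59


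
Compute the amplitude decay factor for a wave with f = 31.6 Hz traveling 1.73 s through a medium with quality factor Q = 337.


pi*f*t/Q = pi*31.6*1.73/337 = 0.509628
A/A0 = exp(-0.509628) = 0.600719

0.600719


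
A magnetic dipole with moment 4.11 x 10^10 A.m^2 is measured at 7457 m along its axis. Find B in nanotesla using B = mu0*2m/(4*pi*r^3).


m = 4.11 x 10^10 = 41100000000 A.m^2
2m = 82200000000 A.m^2
r^3 = 7457^3 = 414660272993
B = (4pi*10^-7) * 82200000000 / (4*pi * 414660272993) * 1e9
= 103295.56645 / 5210774669481.39 * 1e9
= 19.8235 nT

19.8235


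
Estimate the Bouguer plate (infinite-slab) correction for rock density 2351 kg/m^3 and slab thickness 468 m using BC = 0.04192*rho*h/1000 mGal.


BC = 0.04192 * rho * h / 1000
= 0.04192 * 2351 * 468 / 1000
= 46.1232 mGal

46.1232


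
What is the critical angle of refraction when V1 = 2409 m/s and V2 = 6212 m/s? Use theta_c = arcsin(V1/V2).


V1/V2 = 2409/6212 = 0.387798
theta_c = arcsin(0.387798) = 22.8175 degrees

22.8175


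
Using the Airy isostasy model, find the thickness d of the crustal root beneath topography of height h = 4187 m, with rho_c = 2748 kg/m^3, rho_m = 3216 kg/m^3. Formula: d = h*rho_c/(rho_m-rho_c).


rho_m - rho_c = 3216 - 2748 = 468
d = 4187 * 2748 / 468
= 11505876 / 468
= 24585.21 m

24585.21


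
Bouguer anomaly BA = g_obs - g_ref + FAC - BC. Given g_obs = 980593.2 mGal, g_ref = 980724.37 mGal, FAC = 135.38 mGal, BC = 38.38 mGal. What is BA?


BA = g_obs - g_ref + FAC - BC
= 980593.2 - 980724.37 + 135.38 - 38.38
= -34.17 mGal

-34.17


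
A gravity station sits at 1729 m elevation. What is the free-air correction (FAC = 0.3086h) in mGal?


FAC = 0.3086 * h
= 0.3086 * 1729
= 533.5694 mGal

533.5694


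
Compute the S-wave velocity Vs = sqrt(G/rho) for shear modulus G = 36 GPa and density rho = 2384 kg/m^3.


Convert G to Pa: G = 36e9 Pa
Compute G/rho = 36e9 / 2384 = 15100671.1409
Vs = sqrt(15100671.1409) = 3885.96 m/s

3885.96


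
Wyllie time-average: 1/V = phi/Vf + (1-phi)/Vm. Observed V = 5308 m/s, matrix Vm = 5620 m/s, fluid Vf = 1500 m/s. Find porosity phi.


1/V - 1/Vm = 1/5308 - 1/5620 = 1.046e-05
1/Vf - 1/Vm = 1/1500 - 1/5620 = 0.00048873
phi = 1.046e-05 / 0.00048873 = 0.0214

0.0214


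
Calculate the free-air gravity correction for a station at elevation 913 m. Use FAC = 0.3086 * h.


FAC = 0.3086 * h
= 0.3086 * 913
= 281.7518 mGal

281.7518


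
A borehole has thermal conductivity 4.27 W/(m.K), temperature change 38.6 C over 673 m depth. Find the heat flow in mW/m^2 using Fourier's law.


q = k * dT / dz * 1000
= 4.27 * 38.6 / 673 * 1000
= 0.244906 * 1000
= 244.9064 mW/m^2

244.9064


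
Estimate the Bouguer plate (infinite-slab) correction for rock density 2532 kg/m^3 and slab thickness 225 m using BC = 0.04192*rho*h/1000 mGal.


BC = 0.04192 * rho * h / 1000
= 0.04192 * 2532 * 225 / 1000
= 23.8818 mGal

23.8818


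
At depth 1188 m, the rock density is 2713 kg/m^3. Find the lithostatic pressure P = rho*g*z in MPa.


P = rho * g * z / 1e6
= 2713 * 9.81 * 1188 / 1e6
= 31618061.64 / 1e6
= 31.6181 MPa

31.6181


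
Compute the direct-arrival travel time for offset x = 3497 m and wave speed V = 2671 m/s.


t = x / V
= 3497 / 2671
= 1.3092 s

1.3092


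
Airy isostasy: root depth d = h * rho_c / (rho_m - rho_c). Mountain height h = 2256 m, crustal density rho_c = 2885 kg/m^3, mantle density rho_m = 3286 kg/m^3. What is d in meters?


rho_m - rho_c = 3286 - 2885 = 401
d = 2256 * 2885 / 401
= 6508560 / 401
= 16230.82 m

16230.82


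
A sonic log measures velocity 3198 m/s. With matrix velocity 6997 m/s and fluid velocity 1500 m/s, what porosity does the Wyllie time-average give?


1/V - 1/Vm = 1/3198 - 1/6997 = 0.00016978
1/Vf - 1/Vm = 1/1500 - 1/6997 = 0.00052375
phi = 0.00016978 / 0.00052375 = 0.3242

0.3242


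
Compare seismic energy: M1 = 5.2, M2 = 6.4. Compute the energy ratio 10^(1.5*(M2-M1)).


M2 - M1 = 6.4 - 5.2 = 1.2
1.5 * 1.2 = 1.8
ratio = 10^1.8 = 63.1

63.1
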